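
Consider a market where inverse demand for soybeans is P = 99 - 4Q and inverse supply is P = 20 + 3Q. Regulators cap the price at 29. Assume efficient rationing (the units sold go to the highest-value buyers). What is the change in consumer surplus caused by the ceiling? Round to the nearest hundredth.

Without the control, 99 - 4Q = 20 + 3Q so Q* = 11.2857 and P* = 53.8571.
At P = 29, sellers supply (29 - 20)/3 = 3 while buyers want more, so the quantity traded is 3 at price 29.
CS goes from (1/2)(11.2857)(45.1429) = 254.7347 to 192 (computed as (99 - 29)(3) - (1/2)(4)(3)^2), a change of -62.7347.

-62.73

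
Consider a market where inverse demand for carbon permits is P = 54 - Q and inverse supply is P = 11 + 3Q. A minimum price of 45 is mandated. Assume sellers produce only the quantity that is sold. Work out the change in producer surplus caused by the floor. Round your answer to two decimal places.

11.16

Free-market equilibrium: 54 - Q = 11 + 3Q gives Q* = 10.75, P* = 43.25.
At the floor price 45, quantity demanded is (54 - 45)/1 = 9; demand is the short side, so Q = 9 trades at P = 45.
PS goes from (1/2)(10.75)(32.25) = 173.3438 to 184.5 (computed as (45 - 11)(9) - (1/2)(3)(9)^2), a change of 11.1562.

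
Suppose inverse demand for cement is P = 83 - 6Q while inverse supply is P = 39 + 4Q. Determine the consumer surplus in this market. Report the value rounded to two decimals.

Set 83 - 6Q = 39 + 4Q, which gives 44 = 10Q, so Q* = 4.4 and P* = 83 - 6(4.4) = 56.6.
The demand choke price is 83, so CS = (1/2)(Q*)(83 - P*) = (1/2)(4.4)(26.4) = 58.08.

58.08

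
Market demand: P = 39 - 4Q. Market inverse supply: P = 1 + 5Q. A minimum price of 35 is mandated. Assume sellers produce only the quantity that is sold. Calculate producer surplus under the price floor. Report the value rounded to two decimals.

Free-market equilibrium: 39 - 4Q = 1 + 5Q gives Q* = 4.2222, P* = 22.1111.
At the floor price 35, quantity demanded is (39 - 35)/4 = 1; demand is the short side, so Q = 1 trades at P = 35.
The supply price at Q = 1 is 6. PS is the trapezoid between 35 and supply over [0, 1]: (1/2)[(35 - 1) + (35 - 6)](1) = 31.5.

31.50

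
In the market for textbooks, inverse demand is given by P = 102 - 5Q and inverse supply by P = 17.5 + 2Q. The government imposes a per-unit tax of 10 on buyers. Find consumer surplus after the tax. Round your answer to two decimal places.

Without the tax, 102 - 5Q = 17.5 + 2Q so Q* = 12.0714 and P* = 41.6429.
With the tax, buyers' net willingness to pay falls by 10: (102 - 10) - 5Q = 17.5 + 2Q, so Q_t = 10.6429. Buyers pay P_b = 48.7857; sellers receive P_s = P_b - 10 = 38.7857.
Consumer surplus is the triangle under demand above P_b: (1/2)(10.6429)(102 - 48.7857) = 283.176.

283.18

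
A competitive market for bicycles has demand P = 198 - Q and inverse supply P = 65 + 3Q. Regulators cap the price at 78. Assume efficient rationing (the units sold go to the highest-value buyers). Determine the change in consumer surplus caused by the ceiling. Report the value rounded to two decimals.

Free-market equilibrium: 198 - Q = 65 + 3Q gives Q* = 33.25, P* = 164.75.
At the ceiling price 78, quantity supplied is (78 - 65)/3 = 4.3333; supply is the short side, so Q = 4.3333 trades at P = 78.
CS goes from (1/2)(33.25)(33.25) = 552.7812 to 510.6111 (computed as (198 - 78)(4.3333) - (1/2)(1)(4.3333)^2), a change of -42.1701.

-42.17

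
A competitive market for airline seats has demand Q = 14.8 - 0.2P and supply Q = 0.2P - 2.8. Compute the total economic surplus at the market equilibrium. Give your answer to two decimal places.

Rewriting demand in inverse form: P = 74 - 5Q.
Rewriting supply in inverse form: P = 14 + 5Q.
Equilibrium: 74 - 5Q = 14 + 5Q, so Q* = 6 and P* = 44.
CS = (1/2)(6)(30) = 90 and PS = (1/2)(6)(30) = 90, so total surplus = 180.

180.00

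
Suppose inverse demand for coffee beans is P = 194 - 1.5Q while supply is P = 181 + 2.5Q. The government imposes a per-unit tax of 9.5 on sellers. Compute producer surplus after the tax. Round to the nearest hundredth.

Pre-tax equilibrium: 194 - 1.5Q = 181 + 2.5Q gives Q* = 3.25, P* = 189.125.
With the tax, sellers need 9.5 more per unit: 194 - 1.5Q = 181 + 2.5Q + 9.5, so Q_t = 0.875. Buyers pay P_b = 192.6875; sellers receive P_s = P_b - 9.5 = 183.1875.
Producer surplus is the triangle above supply below P_s: (1/2)(0.875)(183.1875 - 181) = 0.957.

0.96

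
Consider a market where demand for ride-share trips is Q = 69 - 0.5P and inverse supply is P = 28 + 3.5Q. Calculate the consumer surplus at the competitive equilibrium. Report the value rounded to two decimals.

Rewriting demand in inverse form: P = 138 - 2Q.
Set 138 - 2Q = 28 + 3.5Q, which gives 110 = 5.5Q, so Q* = 20 and P* = 138 - 2(20) = 98.
Consumer surplus is the triangle under demand above P*: (1/2)(20)(138 - 98) = (1/2)(20)(40) = 400.

400.00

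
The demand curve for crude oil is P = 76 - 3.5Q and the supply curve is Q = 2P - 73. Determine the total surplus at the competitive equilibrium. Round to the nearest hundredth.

195.03

Rewriting supply in inverse form: P = 36.5 + 0.5Q.
Setting demand equal to supply, 39.5 = 4Q, so Q* = 9.875 and P* = 41.4375.
CS = (1/2)(9.875)(34.5625) = 170.6523 and PS = (1/2)(9.875)(4.9375) = 24.3789, so total surplus = 195.0312.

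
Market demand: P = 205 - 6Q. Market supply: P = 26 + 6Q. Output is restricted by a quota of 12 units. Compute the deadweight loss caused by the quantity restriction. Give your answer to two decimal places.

Without the quota, 205 - 6Q = 26 + 6Q gives Q* = 14.9167.
At Q = 12 the demand price is 205 - 6(12) = 133 and the supply price is 26 + 6(12) = 98.
Deadweight loss is the triangle between the curves from 12 to 14.9167: (1/2)(133 - 98)(14.9167 - 12) = 51.0417.

51.04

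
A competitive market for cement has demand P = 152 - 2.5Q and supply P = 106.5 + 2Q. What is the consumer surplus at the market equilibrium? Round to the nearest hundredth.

Set 152 - 2.5Q = 106.5 + 2Q, which gives 45.5 = 4.5Q, so Q* = 10.1111 and P* = 152 - 2.5(10.1111) = 126.7222.
Consumer surplus is the triangle under demand above P*: (1/2)(10.1111)(152 - 126.7222) = (1/2)(10.1111)(25.2778) = 127.7932.

127.79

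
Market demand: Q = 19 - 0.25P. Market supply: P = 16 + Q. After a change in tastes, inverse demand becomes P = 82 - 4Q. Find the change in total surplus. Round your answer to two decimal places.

Rewriting demand in inverse form: P = 76 - 4Q.
Initial equilibrium: Q_0 = 12, P_0 = 28; CS_0 = (1/2)(12)(48) = 288, PS_0 = (1/2)(12)(12) = 72.
New equilibrium: 82 - 4Q = 16 + Q gives Q_1 = 13.2, P_1 = 29.2; CS_1 = 348.48, PS_1 = 87.12.
Change in total surplus = (348.48 + 87.12) - (288 + 72) = 75.6.

75.60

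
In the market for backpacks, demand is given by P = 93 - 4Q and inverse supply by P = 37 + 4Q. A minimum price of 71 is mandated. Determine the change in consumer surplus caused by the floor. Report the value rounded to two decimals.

-37.50

Free-market equilibrium: 93 - 4Q = 37 + 4Q gives Q* = 7, P* = 65.
At P = 71, buyers demand (93 - 71)/4 = 5.5 while sellers would supply more, so the quantity traded is 5.5 at price 71.
CS goes from (1/2)(7)(28) = 98 to 60.5 (computed as (93 - 71)(5.5) - (1/2)(4)(5.5)^2), a change of -37.5.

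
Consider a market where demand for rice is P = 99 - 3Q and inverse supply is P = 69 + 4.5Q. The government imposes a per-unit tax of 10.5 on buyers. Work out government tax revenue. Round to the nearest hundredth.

27.30

Pre-tax equilibrium: 99 - 3Q = 69 + 4.5Q gives Q* = 4, P* = 87.
With the tax, buyers' net willingness to pay falls by 10.5: (99 - 10.5) - 3Q = 69 + 4.5Q, so Q_t = 2.6. Buyers pay P_b = 91.2; sellers receive P_s = P_b - 10.5 = 80.7.
Tax revenue = t x Q_t = 10.5 x 2.6 = 27.3.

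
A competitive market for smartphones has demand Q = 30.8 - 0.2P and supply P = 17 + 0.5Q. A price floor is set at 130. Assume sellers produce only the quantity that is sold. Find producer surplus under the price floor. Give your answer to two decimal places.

Rewriting demand in inverse form: P = 154 - 5Q.
Without the control, 154 - 5Q = 17 + 0.5Q so Q* = 24.9091 and P* = 29.4545.
At P = 130, buyers demand (154 - 130)/5 = 4.8 while sellers would supply more, so the quantity traded is 4.8 at price 130.
The supply price at Q = 4.8 is 19.4. PS is the trapezoid between 130 and supply over [0, 4.8]: (1/2)[(130 - 17) + (130 - 19.4)](4.8) = 536.64.

536.64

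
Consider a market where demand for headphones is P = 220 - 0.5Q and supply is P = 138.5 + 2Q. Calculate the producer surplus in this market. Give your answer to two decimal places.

Setting demand equal to supply, 81.5 = 2.5Q, so Q* = 32.6 and P* = 203.7.
Producer surplus is the triangle above supply below P*: (1/2)(32.6)(203.7 - 138.5) = (1/2)(32.6)(65.2) = 1062.76.

1062.76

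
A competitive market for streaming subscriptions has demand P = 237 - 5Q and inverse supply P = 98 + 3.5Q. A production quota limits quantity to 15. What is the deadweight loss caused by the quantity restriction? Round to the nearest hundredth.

7.78

Without the quota, 237 - 5Q = 98 + 3.5Q gives Q* = 16.3529.
At Q = 15 the demand price is 237 - 5(15) = 162 and the supply price is 98 + 3.5(15) = 150.5.
Deadweight loss is the triangle between the curves from 15 to 16.3529: (1/2)(162 - 150.5)(16.3529 - 15) = 7.7794.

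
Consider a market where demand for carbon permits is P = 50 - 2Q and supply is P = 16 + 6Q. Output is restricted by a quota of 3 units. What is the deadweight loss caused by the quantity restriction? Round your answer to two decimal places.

6.25

Unrestricted equilibrium: Q* = (50 - 16)/(2 + 6) = 4.25.
At Q = 3 the demand price is 50 - 2(3) = 44 and the supply price is 16 + 6(3) = 34.
DWL = (1/2)(gap between curves at 3) x (Q* - 3) = (1/2)(10)(1.25) = 6.25.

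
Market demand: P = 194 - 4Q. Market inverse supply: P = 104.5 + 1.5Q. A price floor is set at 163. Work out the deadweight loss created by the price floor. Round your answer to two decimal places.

199.75

Without the control, 194 - 4Q = 104.5 + 1.5Q so Q* = 16.2727 and P* = 128.9091.
At the floor price 163, quantity demanded is (194 - 163)/4 = 7.75; demand is the short side, so Q = 7.75 trades at P = 163.
The lost-trades triangle has base Q* - 7.75 = 8.5227 and height equal to the gap between the curves at Q = 7.75, which is 163 - 116.125 = 46.875. DWL = (1/2)(8.5227)(46.875) = 199.7514.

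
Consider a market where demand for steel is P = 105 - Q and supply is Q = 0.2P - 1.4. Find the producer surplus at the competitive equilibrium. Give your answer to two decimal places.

Rewriting supply in inverse form: P = 7 + 5Q.
Equilibrium: 105 - Q = 7 + 5Q, so Q* = 16.3333 and P* = 88.6667.
Producer surplus is the triangle above supply below P*: (1/2)(16.3333)(88.6667 - 7) = (1/2)(16.3333)(81.6667) = 666.9444.

666.94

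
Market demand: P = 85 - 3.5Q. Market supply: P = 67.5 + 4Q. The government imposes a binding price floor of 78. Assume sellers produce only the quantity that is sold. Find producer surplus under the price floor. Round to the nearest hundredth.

13.00

Free-market equilibrium: 85 - 3.5Q = 67.5 + 4Q gives Q* = 2.3333, P* = 76.8333.
At the floor price 78, quantity demanded is (85 - 78)/3.5 = 2; demand is the short side, so Q = 2 trades at P = 78.
The supply price at Q = 2 is 75.5. PS is the trapezoid between 78 and supply over [0, 2]: (1/2)[(78 - 67.5) + (78 - 75.5)](2) = 13.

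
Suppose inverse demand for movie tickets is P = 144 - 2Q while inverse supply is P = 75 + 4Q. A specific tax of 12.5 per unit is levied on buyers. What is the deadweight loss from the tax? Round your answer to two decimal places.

Pre-tax equilibrium: 144 - 2Q = 75 + 4Q gives Q* = 11.5, P* = 121.
A tax on buyers shifts demand down by 12.5: (144 - 12.5) - 2Q = 75 + 4Q, so Q_t = 9.4167. Buyers pay P_b = 125.1667; sellers receive P_s = P_b - 12.5 = 112.6667.
Deadweight loss is the triangle between the curves from Q_t to Q*: (1/2)(11.5 - 9.4167)(12.5) = 13.0208.

13.02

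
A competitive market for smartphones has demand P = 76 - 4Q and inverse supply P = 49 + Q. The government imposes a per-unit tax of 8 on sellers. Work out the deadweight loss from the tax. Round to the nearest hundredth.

Without the tax, 76 - 4Q = 49 + Q so Q* = 5.4 and P* = 54.4.
A tax on sellers shifts supply up by 8: 76 - 4Q = 49 + Q + 8, so Q_t = 3.8. Buyers pay P_b = 60.8; sellers receive P_s = P_b - 8 = 52.8.
The welfare triangle lost has base Q* - Q_t = 1.6 and height t = 8, so DWL = (1/2)(1.6)(8) = 6.4.

6.40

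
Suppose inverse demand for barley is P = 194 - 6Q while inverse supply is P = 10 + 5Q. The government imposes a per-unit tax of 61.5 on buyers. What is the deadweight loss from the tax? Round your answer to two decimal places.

171.92

Without the tax, 194 - 6Q = 10 + 5Q so Q* = 16.7273 and P* = 93.6364.
A tax on buyers shifts demand down by 61.5: (194 - 61.5) - 6Q = 10 + 5Q, so Q_t = 11.1364. Buyers pay P_b = 127.1818; sellers receive P_s = P_b - 61.5 = 65.6818.
The welfare triangle lost has base Q* - Q_t = 5.5909 and height t = 61.5, so DWL = (1/2)(5.5909)(61.5) = 171.9205.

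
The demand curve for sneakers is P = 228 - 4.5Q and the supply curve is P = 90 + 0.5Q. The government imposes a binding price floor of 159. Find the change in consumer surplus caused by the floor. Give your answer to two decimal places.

Free-market equilibrium: 228 - 4.5Q = 90 + 0.5Q gives Q* = 27.6, P* = 103.8.
At the floor price 159, quantity demanded is (228 - 159)/4.5 = 15.3333; demand is the short side, so Q = 15.3333 trades at P = 159.
CS goes from (1/2)(27.6)(124.2) = 1713.96 to 529 (computed as (228 - 159)(15.3333) - (1/2)(4.5)(15.3333)^2), a change of -1184.96.

-1184.96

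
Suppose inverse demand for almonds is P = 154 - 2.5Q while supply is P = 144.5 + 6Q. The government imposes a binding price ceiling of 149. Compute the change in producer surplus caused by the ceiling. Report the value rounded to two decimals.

Without the control, 154 - 2.5Q = 144.5 + 6Q so Q* = 1.1176 and P* = 151.2059.
At the ceiling price 149, quantity supplied is (149 - 144.5)/6 = 0.75; supply is the short side, so Q = 0.75 trades at P = 149.
PS goes from (1/2)(1.1176)(6.7059) = 3.7474 to 1.6875 (computed as (149 - 144.5)(0.75) - (1/2)(6)(0.75)^2), a change of -2.0599.

-2.06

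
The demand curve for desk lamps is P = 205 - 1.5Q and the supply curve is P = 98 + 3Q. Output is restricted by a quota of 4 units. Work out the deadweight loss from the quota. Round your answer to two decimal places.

Without the quota, 205 - 1.5Q = 98 + 3Q gives Q* = 23.7778.
At Q = 4 the demand price is 205 - 1.5(4) = 199 and the supply price is 98 + 3(4) = 110.
DWL = (1/2)(gap between curves at 4) x (Q* - 4) = (1/2)(89)(19.7778) = 880.1111.

880.11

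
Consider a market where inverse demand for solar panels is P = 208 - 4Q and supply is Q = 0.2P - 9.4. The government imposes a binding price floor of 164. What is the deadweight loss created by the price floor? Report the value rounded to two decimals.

Rewriting supply in inverse form: P = 47 + 5Q.
Free-market equilibrium: 208 - 4Q = 47 + 5Q gives Q* = 17.8889, P* = 136.4444.
At the floor price 164, quantity demanded is (208 - 164)/4 = 11; demand is the short side, so Q = 11 trades at P = 164.
The lost-trades triangle has base Q* - 11 = 6.8889 and height equal to the gap between the curves at Q = 11, which is 164 - 102 = 62. DWL = (1/2)(6.8889)(62) = 213.5556.

213.56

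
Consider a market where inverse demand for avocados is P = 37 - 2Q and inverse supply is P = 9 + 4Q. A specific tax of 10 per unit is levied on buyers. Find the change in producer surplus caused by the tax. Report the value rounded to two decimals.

Pre-tax equilibrium: 37 - 2Q = 9 + 4Q gives Q* = 4.6667, P* = 27.6667.
A tax on buyers shifts demand down by 10: (37 - 10) - 2Q = 9 + 4Q, so Q_t = 3. Buyers pay P_b = 31; sellers receive P_s = P_b - 10 = 21.
Producers lose the trapezoid between P_s and P* out to Q_t plus the triangle from Q_t to Q*: change in PS = 18 - 43.5556 = -25.5556.

-25.56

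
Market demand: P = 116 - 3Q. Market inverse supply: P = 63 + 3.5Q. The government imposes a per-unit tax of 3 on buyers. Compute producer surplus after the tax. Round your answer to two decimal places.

103.55

Pre-tax equilibrium: 116 - 3Q = 63 + 3.5Q gives Q* = 8.1538, P* = 91.5385.
A tax on buyers shifts demand down by 3: (116 - 3) - 3Q = 63 + 3.5Q, so Q_t = 7.6923. Buyers pay P_b = 92.9231; sellers receive P_s = P_b - 3 = 89.9231.
Producer surplus is the triangle above supply below P_s: (1/2)(7.6923)(89.9231 - 63) = 103.5503.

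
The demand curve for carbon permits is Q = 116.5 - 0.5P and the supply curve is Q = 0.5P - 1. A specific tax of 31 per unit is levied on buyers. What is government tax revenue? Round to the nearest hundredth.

Rewriting demand in inverse form: P = 233 - 2Q.
Rewriting supply in inverse form: P = 2 + 2Q.
Without the tax, 233 - 2Q = 2 + 2Q so Q* = 57.75 and P* = 117.5.
A tax on buyers shifts demand down by 31: (233 - 31) - 2Q = 2 + 2Q, so Q_t = 50. Buyers pay P_b = 133; sellers receive P_s = P_b - 31 = 102.
Tax revenue = t x Q_t = 31 x 50 = 1550.

1550.00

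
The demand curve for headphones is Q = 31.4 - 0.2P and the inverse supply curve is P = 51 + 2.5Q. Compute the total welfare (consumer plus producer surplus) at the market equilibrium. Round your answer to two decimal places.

Rewriting demand in inverse form: P = 157 - 5Q.
Setting demand equal to supply, 106 = 7.5Q, so Q* = 14.1333 and P* = 86.3333.
Total surplus is the full triangle between the curves from 0 to Q*: (1/2)(14.1333)(157 - 51) = 749.0667.

749.07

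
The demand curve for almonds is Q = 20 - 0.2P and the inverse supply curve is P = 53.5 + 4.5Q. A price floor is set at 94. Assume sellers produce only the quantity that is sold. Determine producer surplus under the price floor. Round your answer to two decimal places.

45.36

Rewriting demand in inverse form: P = 100 - 5Q.
Without the control, 100 - 5Q = 53.5 + 4.5Q so Q* = 4.8947 and P* = 75.5263.
At P = 94, buyers demand (100 - 94)/5 = 1.2 while sellers would supply more, so the quantity traded is 1.2 at price 94.
The supply price at Q = 1.2 is 58.9. PS is the trapezoid between 94 and supply over [0, 1.2]: (1/2)[(94 - 53.5) + (94 - 58.9)](1.2) = 45.36.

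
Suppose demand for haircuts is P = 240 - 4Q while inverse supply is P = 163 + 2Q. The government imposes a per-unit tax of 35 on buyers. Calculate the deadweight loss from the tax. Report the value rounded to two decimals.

Without the tax, 240 - 4Q = 163 + 2Q so Q* = 12.8333 and P* = 188.6667.
With the tax, buyers' net willingness to pay falls by 35: (240 - 35) - 4Q = 163 + 2Q, so Q_t = 7. Buyers pay P_b = 212; sellers receive P_s = P_b - 35 = 177.
Deadweight loss is the triangle between the curves from Q_t to Q*: (1/2)(12.8333 - 7)(35) = 102.0833.

102.08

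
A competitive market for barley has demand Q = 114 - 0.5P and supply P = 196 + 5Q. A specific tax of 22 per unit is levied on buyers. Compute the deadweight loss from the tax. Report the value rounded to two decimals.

Rewriting demand in inverse form: P = 228 - 2Q.
Without the tax, 228 - 2Q = 196 + 5Q so Q* = 4.5714 and P* = 218.8571.
A tax on buyers shifts demand down by 22: (228 - 22) - 2Q = 196 + 5Q, so Q_t = 1.4286. Buyers pay P_b = 225.1429; sellers receive P_s = P_b - 22 = 203.1429.
Deadweight loss is the triangle between the curves from Q_t to Q*: (1/2)(4.5714 - 1.4286)(22) = 34.5714.

34.57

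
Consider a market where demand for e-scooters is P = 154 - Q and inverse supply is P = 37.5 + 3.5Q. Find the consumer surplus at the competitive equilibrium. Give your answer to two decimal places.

Setting demand equal to supply, 116.5 = 4.5Q, so Q* = 25.8889 and P* = 128.1111.
Consumer surplus is the triangle under demand above P*: (1/2)(25.8889)(154 - 128.1111) = (1/2)(25.8889)(25.8889) = 335.1173.

335.12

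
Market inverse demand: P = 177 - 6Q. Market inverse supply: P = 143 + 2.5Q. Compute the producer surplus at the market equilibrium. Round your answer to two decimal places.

20.00

Setting demand equal to supply, 34 = 8.5Q, so Q* = 4 and P* = 153.
The supply curve's price intercept is 143, so PS = (1/2)(Q*)(P* - 143) = (1/2)(4)(10) = 20.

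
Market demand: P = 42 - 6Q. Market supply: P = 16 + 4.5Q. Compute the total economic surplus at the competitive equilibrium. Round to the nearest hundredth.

32.19

Setting demand equal to supply, 26 = 10.5Q, so Q* = 2.4762 and P* = 27.1429.
Total surplus is the full triangle between the curves from 0 to Q*: (1/2)(2.4762)(42 - 16) = 32.1905.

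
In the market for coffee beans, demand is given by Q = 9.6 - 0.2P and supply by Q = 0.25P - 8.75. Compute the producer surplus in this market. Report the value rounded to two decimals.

4.17

Rewriting demand in inverse form: P = 48 - 5Q.
Rewriting supply in inverse form: P = 35 + 4Q.
Equilibrium: 48 - 5Q = 35 + 4Q, so Q* = 1.4444 and P* = 40.7778.
The supply curve's price intercept is 35, so PS = (1/2)(Q*)(P* - 35) = (1/2)(1.4444)(5.7778) = 4.1728.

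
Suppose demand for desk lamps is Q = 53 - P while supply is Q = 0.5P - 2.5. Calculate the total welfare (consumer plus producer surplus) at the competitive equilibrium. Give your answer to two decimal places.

Rewriting demand in inverse form: P = 53 - Q.
Rewriting supply in inverse form: P = 5 + 2Q.
Equilibrium: 53 - Q = 5 + 2Q, so Q* = 16 and P* = 37.
Total surplus is the full triangle between the curves from 0 to Q*: (1/2)(16)(53 - 5) = 384.

384.00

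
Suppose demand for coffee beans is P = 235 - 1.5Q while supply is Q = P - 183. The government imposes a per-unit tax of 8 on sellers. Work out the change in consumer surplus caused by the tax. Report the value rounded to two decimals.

Rewriting supply in inverse form: P = 183 + Q.
Without the tax, 235 - 1.5Q = 183 + Q so Q* = 20.8 and P* = 203.8.
A tax on sellers shifts supply up by 8: 235 - 1.5Q = 183 + Q + 8, so Q_t = 17.6. Buyers pay P_b = 208.6; sellers receive P_s = P_b - 8 = 200.6.
Consumers lose the trapezoid between P* and P_b out to Q_t plus the triangle from Q_t to Q*: change in CS = 232.32 - 324.48 = -92.16.

-92.16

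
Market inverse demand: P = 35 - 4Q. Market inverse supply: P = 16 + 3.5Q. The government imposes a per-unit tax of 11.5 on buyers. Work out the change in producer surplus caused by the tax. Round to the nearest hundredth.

-9.48

Pre-tax equilibrium: 35 - 4Q = 16 + 3.5Q gives Q* = 2.5333, P* = 24.8667.
A tax on buyers shifts demand down by 11.5: (35 - 11.5) - 4Q = 16 + 3.5Q, so Q_t = 1. Buyers pay P_b = 31; sellers receive P_s = P_b - 11.5 = 19.5.
Producers lose the trapezoid between P_s and P* out to Q_t plus the triangle from Q_t to Q*: change in PS = 1.75 - 11.2311 = -9.4811.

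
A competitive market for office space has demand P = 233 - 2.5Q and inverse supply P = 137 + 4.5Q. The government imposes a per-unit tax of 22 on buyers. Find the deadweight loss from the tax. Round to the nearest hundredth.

Pre-tax equilibrium: 233 - 2.5Q = 137 + 4.5Q gives Q* = 13.7143, P* = 198.7143.
With the tax, buyers' net willingness to pay falls by 22: (233 - 22) - 2.5Q = 137 + 4.5Q, so Q_t = 10.5714. Buyers pay P_b = 206.5714; sellers receive P_s = P_b - 22 = 184.5714.
Deadweight loss is the triangle between the curves from Q_t to Q*: (1/2)(13.7143 - 10.5714)(22) = 34.5714.

34.57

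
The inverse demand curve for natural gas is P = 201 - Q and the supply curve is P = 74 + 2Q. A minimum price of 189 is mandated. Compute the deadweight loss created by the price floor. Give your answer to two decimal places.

1380.17

Free-market equilibrium: 201 - Q = 74 + 2Q gives Q* = 42.3333, P* = 158.6667.
At the floor price 189, quantity demanded is (201 - 189)/1 = 12; demand is the short side, so Q = 12 trades at P = 189.
At Q = 12 the demand price is 189 and the supply price is 98. Deadweight loss is the triangle between the curves from 12 to 42.3333: (1/2)(189 - 98)(42.3333 - 12) = 1380.1667.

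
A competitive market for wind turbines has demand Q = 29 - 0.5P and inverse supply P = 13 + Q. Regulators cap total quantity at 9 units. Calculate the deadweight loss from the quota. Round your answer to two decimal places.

Rewriting demand in inverse form: P = 58 - 2Q.
Unrestricted equilibrium: Q* = (58 - 13)/(2 + 1) = 15.
At Q = 9 the demand price is 58 - 2(9) = 40 and the supply price is 13 + (9) = 22.
Deadweight loss is the triangle between the curves from 9 to 15: (1/2)(40 - 22)(15 - 9) = 54.

54.00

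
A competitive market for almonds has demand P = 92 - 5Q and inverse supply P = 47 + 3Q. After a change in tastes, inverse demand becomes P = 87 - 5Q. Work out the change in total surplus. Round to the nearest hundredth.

Initial equilibrium: Q_0 = 5.625, P_0 = 63.875; CS_0 = (1/2)(5.625)(28.125) = 79.1016, PS_0 = (1/2)(5.625)(16.875) = 47.4609.
New equilibrium: 87 - 5Q = 47 + 3Q gives Q_1 = 5, P_1 = 62; CS_1 = 62.5, PS_1 = 37.5.
Change in total surplus = (62.5 + 37.5) - (79.1016 + 47.4609) = -26.5625.

-26.56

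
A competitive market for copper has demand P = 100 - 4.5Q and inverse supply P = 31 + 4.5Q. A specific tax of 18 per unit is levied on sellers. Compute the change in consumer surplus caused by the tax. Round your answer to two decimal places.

-60.00

Pre-tax equilibrium: 100 - 4.5Q = 31 + 4.5Q gives Q* = 7.6667, P* = 65.5.
A tax on sellers shifts supply up by 18: 100 - 4.5Q = 31 + 4.5Q + 18, so Q_t = 5.6667. Buyers pay P_b = 74.5; sellers receive P_s = P_b - 18 = 56.5.
Consumers lose the trapezoid between P* and P_b out to Q_t plus the triangle from Q_t to Q*: change in CS = 72.25 - 132.25 = -60.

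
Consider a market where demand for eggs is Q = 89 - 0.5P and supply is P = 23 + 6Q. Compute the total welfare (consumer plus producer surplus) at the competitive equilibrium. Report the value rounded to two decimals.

Rewriting demand in inverse form: P = 178 - 2Q.
Setting demand equal to supply, 155 = 8Q, so Q* = 19.375 and P* = 139.25.
CS = (1/2)(19.375)(38.75) = 375.3906 and PS = (1/2)(19.375)(116.25) = 1126.1719, so total surplus = 1501.5625.

1501.56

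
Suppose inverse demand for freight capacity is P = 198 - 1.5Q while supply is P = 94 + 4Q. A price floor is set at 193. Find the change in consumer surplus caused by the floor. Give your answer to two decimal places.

-259.83

Free-market equilibrium: 198 - 1.5Q = 94 + 4Q gives Q* = 18.9091, P* = 169.6364.
At P = 193, buyers demand (198 - 193)/1.5 = 3.3333 while sellers would supply more, so the quantity traded is 3.3333 at price 193.
CS goes from (1/2)(18.9091)(28.3636) = 268.1653 to 8.3333 (computed as (198 - 193)(3.3333) - (1/2)(1.5)(3.3333)^2), a change of -259.832.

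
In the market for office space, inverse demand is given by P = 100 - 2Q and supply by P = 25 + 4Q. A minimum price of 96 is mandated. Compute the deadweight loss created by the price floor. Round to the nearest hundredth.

330.75

Free-market equilibrium: 100 - 2Q = 25 + 4Q gives Q* = 12.5, P* = 75.
At P = 96, buyers demand (100 - 96)/2 = 2 while sellers would supply more, so the quantity traded is 2 at price 96.
The lost-trades triangle has base Q* - 2 = 10.5 and height equal to the gap between the curves at Q = 2, which is 96 - 33 = 63. DWL = (1/2)(10.5)(63) = 330.75.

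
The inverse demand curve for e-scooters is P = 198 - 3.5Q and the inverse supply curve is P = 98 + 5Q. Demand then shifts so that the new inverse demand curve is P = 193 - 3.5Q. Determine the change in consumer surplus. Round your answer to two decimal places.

-23.62

Initial equilibrium: Q_0 = 11.7647, P_0 = 156.8235; CS_0 = (1/2)(11.7647)(41.1765) = 242.2145, PS_0 = (1/2)(11.7647)(58.8235) = 346.0208.
New equilibrium: 193 - 3.5Q = 98 + 5Q gives Q_1 = 11.1765, P_1 = 153.8824; CS_1 = 218.5986, PS_1 = 312.2837.
Change in consumer surplus = 218.5986 - 242.2145 = -23.6159.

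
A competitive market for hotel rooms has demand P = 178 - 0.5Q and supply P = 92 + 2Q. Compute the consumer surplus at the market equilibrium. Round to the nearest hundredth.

295.84

Setting demand equal to supply, 86 = 2.5Q, so Q* = 34.4 and P* = 160.8.
The demand choke price is 178, so CS = (1/2)(Q*)(178 - P*) = (1/2)(34.4)(17.2) = 295.84.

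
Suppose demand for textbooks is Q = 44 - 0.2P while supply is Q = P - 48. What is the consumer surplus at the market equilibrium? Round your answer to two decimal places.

Rewriting demand in inverse form: P = 220 - 5Q.
Rewriting supply in inverse form: P = 48 + Q.
Setting demand equal to supply, 172 = 6Q, so Q* = 28.6667 and P* = 76.6667.
Consumer surplus is the triangle under demand above P*: (1/2)(28.6667)(220 - 76.6667) = (1/2)(28.6667)(143.3333) = 2054.4444.

2054.44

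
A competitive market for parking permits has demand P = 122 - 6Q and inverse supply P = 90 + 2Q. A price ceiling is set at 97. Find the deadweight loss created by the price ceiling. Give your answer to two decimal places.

Free-market equilibrium: 122 - 6Q = 90 + 2Q gives Q* = 4, P* = 98.
At P = 97, sellers supply (97 - 90)/2 = 3.5 while buyers want more, so the quantity traded is 3.5 at price 97.
At Q = 3.5 the demand price is 101 and the supply price is 97. Deadweight loss is the triangle between the curves from 3.5 to 4: (1/2)(101 - 97)(4 - 3.5) = 1.

1.00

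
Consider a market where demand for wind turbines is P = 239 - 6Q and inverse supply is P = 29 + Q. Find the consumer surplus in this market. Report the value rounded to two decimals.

Equilibrium: 239 - 6Q = 29 + Q, so Q* = 30 and P* = 59.
CS is the area between the demand curve and P* from 0 to Q*: (1/2)(30)(180) = 2700.

2700.00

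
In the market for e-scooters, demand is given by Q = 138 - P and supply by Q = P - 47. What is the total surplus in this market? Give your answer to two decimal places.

Rewriting demand in inverse form: P = 138 - Q.
Rewriting supply in inverse form: P = 47 + Q.
Setting demand equal to supply, 91 = 2Q, so Q* = 45.5 and P* = 92.5.
CS = (1/2)(45.5)(45.5) = 1035.125 and PS = (1/2)(45.5)(45.5) = 1035.125, so total surplus = 2070.25.

2070.25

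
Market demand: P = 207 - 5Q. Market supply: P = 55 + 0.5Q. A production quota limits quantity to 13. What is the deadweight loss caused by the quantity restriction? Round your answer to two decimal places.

Unrestricted equilibrium: Q* = (207 - 55)/(5 + 0.5) = 27.6364.
At Q = 13 the demand price is 207 - 5(13) = 142 and the supply price is 55 + 0.5(13) = 61.5.
Deadweight loss is the triangle between the curves from 13 to 27.6364: (1/2)(142 - 61.5)(27.6364 - 13) = 589.1136.

589.11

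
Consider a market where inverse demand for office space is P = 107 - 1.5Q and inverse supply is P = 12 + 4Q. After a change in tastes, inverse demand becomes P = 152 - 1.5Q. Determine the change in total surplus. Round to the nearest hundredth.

Initial equilibrium: Q_0 = 17.2727, P_0 = 81.0909; CS_0 = (1/2)(17.2727)(25.9091) = 223.7603, PS_0 = (1/2)(17.2727)(69.0909) = 596.6942.
New equilibrium: 152 - 1.5Q = 12 + 4Q gives Q_1 = 25.4545, P_1 = 113.8182; CS_1 = 485.9504, PS_1 = 1295.8678.
Change in total surplus = (485.9504 + 1295.8678) - (223.7603 + 596.6942) = 961.3636.

961.36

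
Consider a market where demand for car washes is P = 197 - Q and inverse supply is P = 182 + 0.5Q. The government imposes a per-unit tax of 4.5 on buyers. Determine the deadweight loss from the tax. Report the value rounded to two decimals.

Without the tax, 197 - Q = 182 + 0.5Q so Q* = 10 and P* = 187.
With the tax, buyers' net willingness to pay falls by 4.5: (197 - 4.5) - Q = 182 + 0.5Q, so Q_t = 7. Buyers pay P_b = 190; sellers receive P_s = P_b - 4.5 = 185.5.
Deadweight loss is the triangle between the curves from Q_t to Q*: (1/2)(10 - 7)(4.5) = 6.75.

6.75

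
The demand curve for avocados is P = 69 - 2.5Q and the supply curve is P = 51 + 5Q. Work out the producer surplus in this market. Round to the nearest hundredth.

Setting demand equal to supply, 18 = 7.5Q, so Q* = 2.4 and P* = 63.
The supply curve's price intercept is 51, so PS = (1/2)(Q*)(P* - 51) = (1/2)(2.4)(12) = 14.4.

14.40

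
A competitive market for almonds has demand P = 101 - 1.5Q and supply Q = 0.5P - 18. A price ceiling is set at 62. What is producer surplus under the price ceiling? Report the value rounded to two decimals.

Rewriting supply in inverse form: P = 36 + 2Q.
Without the control, 101 - 1.5Q = 36 + 2Q so Q* = 18.5714 and P* = 73.1429.
At the ceiling price 62, quantity supplied is (62 - 36)/2 = 13; supply is the short side, so Q = 13 trades at P = 62.
PS is the triangle above supply below 62: (1/2)(13)(62 - 36) = 169.

169.00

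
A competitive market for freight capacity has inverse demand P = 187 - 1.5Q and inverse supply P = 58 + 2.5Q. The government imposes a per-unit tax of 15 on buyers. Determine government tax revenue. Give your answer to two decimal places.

427.50

Pre-tax equilibrium: 187 - 1.5Q = 58 + 2.5Q gives Q* = 32.25, P* = 138.625.
With the tax, buyers' net willingness to pay falls by 15: (187 - 15) - 1.5Q = 58 + 2.5Q, so Q_t = 28.5. Buyers pay P_b = 144.25; sellers receive P_s = P_b - 15 = 129.25.
Tax revenue = t x Q_t = 15 x 28.5 = 427.5.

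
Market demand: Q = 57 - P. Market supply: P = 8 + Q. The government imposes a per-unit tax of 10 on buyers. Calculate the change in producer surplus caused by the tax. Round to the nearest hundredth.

Rewriting demand in inverse form: P = 57 - Q.
Without the tax, 57 - Q = 8 + Q so Q* = 24.5 and P* = 32.5.
A tax on buyers shifts demand down by 10: (57 - 10) - Q = 8 + Q, so Q_t = 19.5. Buyers pay P_b = 37.5; sellers receive P_s = P_b - 10 = 27.5.
PS falls from (1/2)(24.5)(24.5) = 300.125 to (1/2)(19.5)(19.5) = 190.125, a change of -110.

-110.00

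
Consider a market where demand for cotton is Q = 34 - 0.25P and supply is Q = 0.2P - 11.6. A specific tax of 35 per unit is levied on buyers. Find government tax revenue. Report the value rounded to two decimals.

Rewriting demand in inverse form: P = 136 - 4Q.
Rewriting supply in inverse form: P = 58 + 5Q.
Without the tax, 136 - 4Q = 58 + 5Q so Q* = 8.6667 and P* = 101.3333.
A tax on buyers shifts demand down by 35: (136 - 35) - 4Q = 58 + 5Q, so Q_t = 4.7778. Buyers pay P_b = 116.8889; sellers receive P_s = P_b - 35 = 81.8889.
Revenue is the tax times quantity traded: 35 x 4.7778 = 167.2222.

167.22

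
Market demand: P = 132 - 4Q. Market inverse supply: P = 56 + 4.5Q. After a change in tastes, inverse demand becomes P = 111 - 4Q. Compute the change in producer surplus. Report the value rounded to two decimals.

Initial equilibrium: Q_0 = 8.9412, P_0 = 96.2353; CS_0 = (1/2)(8.9412)(35.7647) = 159.8893, PS_0 = (1/2)(8.9412)(40.2353) = 179.8754.
New equilibrium: 111 - 4Q = 56 + 4.5Q gives Q_1 = 6.4706, P_1 = 85.1176; CS_1 = 83.737, PS_1 = 94.2042.
Change in producer surplus = 94.2042 - 179.8754 = -85.6713.

-85.67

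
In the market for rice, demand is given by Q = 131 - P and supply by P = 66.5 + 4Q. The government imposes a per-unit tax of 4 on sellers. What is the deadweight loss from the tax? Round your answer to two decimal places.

1.60

Rewriting demand in inverse form: P = 131 - Q.
Without the tax, 131 - Q = 66.5 + 4Q so Q* = 12.9 and P* = 118.1.
With the tax, sellers need 4 more per unit: 131 - Q = 66.5 + 4Q + 4, so Q_t = 12.1. Buyers pay P_b = 118.9; sellers receive P_s = P_b - 4 = 114.9.
The welfare triangle lost has base Q* - Q_t = 0.8 and height t = 4, so DWL = (1/2)(0.8)(4) = 1.6.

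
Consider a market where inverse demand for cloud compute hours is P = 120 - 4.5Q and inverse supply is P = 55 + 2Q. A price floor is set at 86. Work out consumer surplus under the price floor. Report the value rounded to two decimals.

128.44

Free-market equilibrium: 120 - 4.5Q = 55 + 2Q gives Q* = 10, P* = 75.
At P = 86, buyers demand (120 - 86)/4.5 = 7.5556 while sellers would supply more, so the quantity traded is 7.5556 at price 86.
CS is the triangle under demand above 86: (1/2)(7.5556)(120 - 86) = 128.4444.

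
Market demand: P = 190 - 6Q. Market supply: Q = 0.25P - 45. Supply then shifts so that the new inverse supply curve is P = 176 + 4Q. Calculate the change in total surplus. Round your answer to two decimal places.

Rewriting supply in inverse form: P = 180 + 4Q.
Initial equilibrium: Q_0 = 1, P_0 = 184; CS_0 = (1/2)(1)(6) = 3, PS_0 = (1/2)(1)(4) = 2.
New equilibrium: 190 - 6Q = 176 + 4Q gives Q_1 = 1.4, P_1 = 181.6; CS_1 = 5.88, PS_1 = 3.92.
Change in total surplus = (5.88 + 3.92) - (3 + 2) = 4.8.

4.80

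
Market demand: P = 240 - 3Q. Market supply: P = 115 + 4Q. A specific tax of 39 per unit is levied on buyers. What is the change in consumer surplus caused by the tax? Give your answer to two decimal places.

Without the tax, 240 - 3Q = 115 + 4Q so Q* = 17.8571 and P* = 186.4286.
A tax on buyers shifts demand down by 39: (240 - 39) - 3Q = 115 + 4Q, so Q_t = 12.2857. Buyers pay P_b = 203.1429; sellers receive P_s = P_b - 39 = 164.1429.
Consumers lose the trapezoid between P* and P_b out to Q_t plus the triangle from Q_t to Q*: change in CS = 226.4082 - 478.3163 = -251.9082.

-251.91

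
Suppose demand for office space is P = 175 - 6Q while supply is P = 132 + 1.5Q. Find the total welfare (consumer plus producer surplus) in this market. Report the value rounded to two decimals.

123.27

Set 175 - 6Q = 132 + 1.5Q, which gives 43 = 7.5Q, so Q* = 5.7333 and P* = 175 - 6(5.7333) = 140.6.
Total surplus is the full triangle between the curves from 0 to Q*: (1/2)(5.7333)(175 - 132) = 123.2667.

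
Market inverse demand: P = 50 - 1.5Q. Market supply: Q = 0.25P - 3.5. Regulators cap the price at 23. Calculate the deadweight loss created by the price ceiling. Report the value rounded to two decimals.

50.74

Rewriting supply in inverse form: P = 14 + 4Q.
Free-market equilibrium: 50 - 1.5Q = 14 + 4Q gives Q* = 6.5455, P* = 40.1818.
At P = 23, sellers supply (23 - 14)/4 = 2.25 while buyers want more, so the quantity traded is 2.25 at price 23.
The lost-trades triangle has base Q* - 2.25 = 4.2955 and height equal to the gap between the curves at Q = 2.25, which is 46.625 - 23 = 23.625. DWL = (1/2)(4.2955)(23.625) = 50.7401.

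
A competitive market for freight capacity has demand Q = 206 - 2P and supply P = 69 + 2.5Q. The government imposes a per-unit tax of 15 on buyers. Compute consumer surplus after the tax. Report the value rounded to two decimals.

Rewriting demand in inverse form: P = 103 - 0.5Q.
Pre-tax equilibrium: 103 - 0.5Q = 69 + 2.5Q gives Q* = 11.3333, P* = 97.3333.
With the tax, buyers' net willingness to pay falls by 15: (103 - 15) - 0.5Q = 69 + 2.5Q, so Q_t = 6.3333. Buyers pay P_b = 99.8333; sellers receive P_s = P_b - 15 = 84.8333.
Consumer surplus is the triangle under demand above P_b: (1/2)(6.3333)(103 - 99.8333) = 10.0278.

10.03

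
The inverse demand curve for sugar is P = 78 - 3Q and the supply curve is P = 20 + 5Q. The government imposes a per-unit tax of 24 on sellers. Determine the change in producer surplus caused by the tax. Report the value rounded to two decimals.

Pre-tax equilibrium: 78 - 3Q = 20 + 5Q gives Q* = 7.25, P* = 56.25.
A tax on sellers shifts supply up by 24: 78 - 3Q = 20 + 5Q + 24, so Q_t = 4.25. Buyers pay P_b = 65.25; sellers receive P_s = P_b - 24 = 41.25.
PS falls from (1/2)(7.25)(36.25) = 131.4062 to (1/2)(4.25)(21.25) = 45.1562, a change of -86.25.

-86.25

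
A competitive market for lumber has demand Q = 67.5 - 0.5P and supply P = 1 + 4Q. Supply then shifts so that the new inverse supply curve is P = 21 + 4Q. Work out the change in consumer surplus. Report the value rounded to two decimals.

Rewriting demand in inverse form: P = 135 - 2Q.
Initial equilibrium: Q_0 = 22.3333, P_0 = 90.3333; CS_0 = (1/2)(22.3333)(44.6667) = 498.7778, PS_0 = (1/2)(22.3333)(89.3333) = 997.5556.
New equilibrium: 135 - 2Q = 21 + 4Q gives Q_1 = 19, P_1 = 97; CS_1 = 361, PS_1 = 722.
Change in consumer surplus = 361 - 498.7778 = -137.7778.

-137.78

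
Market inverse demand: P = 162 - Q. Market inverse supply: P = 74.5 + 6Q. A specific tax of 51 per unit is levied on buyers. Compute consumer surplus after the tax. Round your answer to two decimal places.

Without the tax, 162 - Q = 74.5 + 6Q so Q* = 12.5 and P* = 149.5.
A tax on buyers shifts demand down by 51: (162 - 51) - Q = 74.5 + 6Q, so Q_t = 5.2143. Buyers pay P_b = 156.7857; sellers receive P_s = P_b - 51 = 105.7857.
Consumer surplus is the triangle under demand above P_b: (1/2)(5.2143)(162 - 156.7857) = 13.5944.

13.59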